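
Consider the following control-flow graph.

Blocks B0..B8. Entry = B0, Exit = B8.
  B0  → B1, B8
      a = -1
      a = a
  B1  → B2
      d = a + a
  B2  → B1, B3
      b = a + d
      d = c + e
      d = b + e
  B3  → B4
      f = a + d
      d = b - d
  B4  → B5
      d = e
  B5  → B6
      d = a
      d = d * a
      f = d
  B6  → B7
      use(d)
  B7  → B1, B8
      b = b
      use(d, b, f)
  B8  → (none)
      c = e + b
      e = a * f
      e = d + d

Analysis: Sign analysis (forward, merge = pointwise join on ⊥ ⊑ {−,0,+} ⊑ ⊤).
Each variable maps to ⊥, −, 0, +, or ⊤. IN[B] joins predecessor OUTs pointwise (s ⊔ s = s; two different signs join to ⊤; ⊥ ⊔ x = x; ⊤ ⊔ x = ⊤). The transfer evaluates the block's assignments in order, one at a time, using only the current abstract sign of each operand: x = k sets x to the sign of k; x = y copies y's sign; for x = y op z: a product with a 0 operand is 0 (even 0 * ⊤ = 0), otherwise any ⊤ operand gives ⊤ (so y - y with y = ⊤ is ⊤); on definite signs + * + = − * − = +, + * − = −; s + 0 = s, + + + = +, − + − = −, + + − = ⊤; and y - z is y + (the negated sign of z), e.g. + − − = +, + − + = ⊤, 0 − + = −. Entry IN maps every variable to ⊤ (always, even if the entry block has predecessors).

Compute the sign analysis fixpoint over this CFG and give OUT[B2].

Answer: {a: -, b: -, c: ⊤, d: ⊤, e: ⊤, f: ⊤}

Trace:
Fixpoint table:
  B0: | IN=(all ⊤) | OUT={a:-; rest ⊤}
  B1: | IN={a:-; rest ⊤} | OUT={a:-, d:-; rest ⊤}
  B2: | IN={a:-, d:-; rest ⊤} | OUT={a:-, b:-; rest ⊤}
  B3: | IN={a:-, b:-; rest ⊤} | OUT={a:-, b:-; rest ⊤}
  B4: | IN={a:-, b:-; rest ⊤} | OUT={a:-, b:-; rest ⊤}
  B5: | IN={a:-, b:-; rest ⊤} | OUT={a:-, b:-, d:+, f:+; rest ⊤}
  B6: | IN={a:-, b:-, d:+, f:+; rest ⊤} | OUT={a:-, b:-, d:+, f:+; rest ⊤}
  B7: | IN={a:-, b:-, d:+, f:+; rest ⊤} | OUT={a:-, b:-, d:+, f:+; rest ⊤}
  B8: | IN={a:-; rest ⊤} | OUT={a:-; rest ⊤}

Merge at B2: IN[B2] = OUT[B1] = {a: -, b: ⊤, c: ⊤, d: -, e: ⊤, f: ⊤}
Applying B2's transfer function to that IN value gives OUT[B2] (row B2 above).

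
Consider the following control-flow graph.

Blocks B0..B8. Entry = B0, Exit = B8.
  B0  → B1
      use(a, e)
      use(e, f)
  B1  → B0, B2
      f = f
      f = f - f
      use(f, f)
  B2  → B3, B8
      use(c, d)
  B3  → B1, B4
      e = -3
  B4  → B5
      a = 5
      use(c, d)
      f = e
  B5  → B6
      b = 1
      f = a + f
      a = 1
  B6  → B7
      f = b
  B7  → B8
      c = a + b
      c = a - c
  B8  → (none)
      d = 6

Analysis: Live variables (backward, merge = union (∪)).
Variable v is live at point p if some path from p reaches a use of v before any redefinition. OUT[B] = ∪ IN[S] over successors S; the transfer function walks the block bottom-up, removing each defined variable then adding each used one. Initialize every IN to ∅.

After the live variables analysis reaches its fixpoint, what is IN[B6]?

Fixpoint table:
  B0: | IN={a, c, d, e, f} | OUT={a, c, d, e, f}
  B1: | IN={a, c, d, e, f} | OUT={a, c, d, e, f}
  B2: | IN={a, c, d, f} | OUT={a, c, d, f}
  B3: | IN={a, c, d, f} | OUT={a, c, d, e, f}
  B4: | IN={c, d, e} | OUT={a, f}
  B5: | IN={a, f} | OUT={a, b}
  B6: | IN={a, b} | OUT={a, b}
  B7: | IN={a, b} | OUT={}
  B8: | IN={} | OUT={}

Merge at B6: OUT[B6] = IN[B7] = {a, b}
Applying B6's transfer function to that OUT value gives IN[B6] (row B6 above).

Answer: {a, b}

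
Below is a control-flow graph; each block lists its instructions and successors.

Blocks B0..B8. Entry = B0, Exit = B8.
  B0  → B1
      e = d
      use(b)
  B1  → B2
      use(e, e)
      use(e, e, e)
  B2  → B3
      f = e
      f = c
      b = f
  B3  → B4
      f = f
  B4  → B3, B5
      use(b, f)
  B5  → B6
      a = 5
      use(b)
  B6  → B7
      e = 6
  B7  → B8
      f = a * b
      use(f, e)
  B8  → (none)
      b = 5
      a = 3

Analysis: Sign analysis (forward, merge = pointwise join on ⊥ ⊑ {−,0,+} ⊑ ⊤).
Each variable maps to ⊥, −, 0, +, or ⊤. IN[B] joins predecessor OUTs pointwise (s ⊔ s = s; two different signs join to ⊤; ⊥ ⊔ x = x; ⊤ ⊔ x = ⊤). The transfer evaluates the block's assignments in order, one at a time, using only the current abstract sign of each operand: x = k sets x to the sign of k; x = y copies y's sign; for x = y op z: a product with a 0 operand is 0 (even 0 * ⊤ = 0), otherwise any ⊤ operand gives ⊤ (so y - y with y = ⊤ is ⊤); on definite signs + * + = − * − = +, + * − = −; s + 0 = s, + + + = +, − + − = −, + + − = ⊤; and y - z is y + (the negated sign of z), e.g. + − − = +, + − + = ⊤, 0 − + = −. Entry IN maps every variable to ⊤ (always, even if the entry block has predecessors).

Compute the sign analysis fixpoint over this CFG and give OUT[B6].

Answer: {a: +, b: ⊤, c: ⊤, d: ⊤, e: +, f: ⊤}

Working:
Per-block solution:
  B0:   IN=(all ⊤)   OUT=(all ⊤)
  B1:   IN=(all ⊤)   OUT=(all ⊤)
  B2:   IN=(all ⊤)   OUT=(all ⊤)
  B3:   IN=(all ⊤)   OUT=(all ⊤)
  B4:   IN=(all ⊤)   OUT=(all ⊤)
  B5:   IN=(all ⊤)   OUT={a:+; rest ⊤}
  B6:   IN={a:+; rest ⊤}   OUT={a:+, e:+; rest ⊤}
  B7:   IN={a:+, e:+; rest ⊤}   OUT={a:+, e:+; rest ⊤}
  B8:   IN={a:+, e:+; rest ⊤}   OUT={a:+, b:+, e:+; rest ⊤}

Merge at B6: IN[B6] = OUT[B5] = {a: +, b: ⊤, c: ⊤, d: ⊤, e: ⊤, f: ⊤}
Applying B6's transfer function to that IN value gives OUT[B6] (row B6 above).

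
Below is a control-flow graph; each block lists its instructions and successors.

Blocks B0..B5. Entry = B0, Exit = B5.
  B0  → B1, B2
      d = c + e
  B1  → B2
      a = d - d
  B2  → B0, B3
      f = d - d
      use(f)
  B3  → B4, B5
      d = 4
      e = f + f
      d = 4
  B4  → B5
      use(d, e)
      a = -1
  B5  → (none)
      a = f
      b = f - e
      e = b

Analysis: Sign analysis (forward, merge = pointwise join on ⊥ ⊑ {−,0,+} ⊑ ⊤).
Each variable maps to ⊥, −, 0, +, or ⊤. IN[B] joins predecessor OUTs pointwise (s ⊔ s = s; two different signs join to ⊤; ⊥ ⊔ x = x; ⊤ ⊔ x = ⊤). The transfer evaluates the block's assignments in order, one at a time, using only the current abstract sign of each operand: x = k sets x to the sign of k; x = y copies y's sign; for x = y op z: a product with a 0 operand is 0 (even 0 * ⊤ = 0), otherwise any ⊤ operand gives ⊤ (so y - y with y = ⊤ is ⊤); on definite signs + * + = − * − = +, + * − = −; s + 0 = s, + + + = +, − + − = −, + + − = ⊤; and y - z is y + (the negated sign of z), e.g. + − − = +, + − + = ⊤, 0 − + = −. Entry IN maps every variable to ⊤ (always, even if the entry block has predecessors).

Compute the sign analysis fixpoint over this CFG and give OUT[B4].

Answer: {a: -, b: ⊤, c: ⊤, d: +, e: ⊤, f: ⊤}

Derivation:
Converged values:
  B0:   IN=(all ⊤)   OUT=(all ⊤)
  B1:   IN=(all ⊤)   OUT=(all ⊤)
  B2:   IN=(all ⊤)   OUT=(all ⊤)
  B3:   IN=(all ⊤)   OUT={d:+; rest ⊤}
  B4:   IN={d:+; rest ⊤}   OUT={a:-, d:+; rest ⊤}
  B5:   IN={d:+; rest ⊤}   OUT={d:+; rest ⊤}

Merge at B4: IN[B4] = OUT[B3] = {a: ⊤, b: ⊤, c: ⊤, d: +, e: ⊤, f: ⊤}
Applying B4's transfer function to that IN value gives OUT[B4] (row B4 above).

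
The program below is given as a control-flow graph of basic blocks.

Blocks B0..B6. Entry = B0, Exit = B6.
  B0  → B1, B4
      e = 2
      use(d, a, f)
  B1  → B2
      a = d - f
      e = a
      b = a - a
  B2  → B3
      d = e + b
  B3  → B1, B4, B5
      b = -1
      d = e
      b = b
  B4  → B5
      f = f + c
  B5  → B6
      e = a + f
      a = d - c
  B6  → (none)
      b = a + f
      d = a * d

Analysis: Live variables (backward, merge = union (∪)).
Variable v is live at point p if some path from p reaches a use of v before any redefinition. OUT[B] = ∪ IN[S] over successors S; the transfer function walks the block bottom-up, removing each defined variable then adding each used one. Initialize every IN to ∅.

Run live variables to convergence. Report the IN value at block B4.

Answer: {a, c, d, f}

Trace:
Converged values:
  B0: | IN={a, c, d, f} | OUT={a, c, d, f}
  B1: | IN={c, d, f} | OUT={a, b, c, e, f}
  B2: | IN={a, b, c, e, f} | OUT={a, c, e, f}
  B3: | IN={a, c, e, f} | OUT={a, c, d, f}
  B4: | IN={a, c, d, f} | OUT={a, c, d, f}
  B5: | IN={a, c, d, f} | OUT={a, d, f}
  B6: | IN={a, d, f} | OUT={}

Merge at B4: OUT[B4] = IN[B5] = {a, c, d, f}
Applying B4's transfer function to that OUT value gives IN[B4] (row B4 above).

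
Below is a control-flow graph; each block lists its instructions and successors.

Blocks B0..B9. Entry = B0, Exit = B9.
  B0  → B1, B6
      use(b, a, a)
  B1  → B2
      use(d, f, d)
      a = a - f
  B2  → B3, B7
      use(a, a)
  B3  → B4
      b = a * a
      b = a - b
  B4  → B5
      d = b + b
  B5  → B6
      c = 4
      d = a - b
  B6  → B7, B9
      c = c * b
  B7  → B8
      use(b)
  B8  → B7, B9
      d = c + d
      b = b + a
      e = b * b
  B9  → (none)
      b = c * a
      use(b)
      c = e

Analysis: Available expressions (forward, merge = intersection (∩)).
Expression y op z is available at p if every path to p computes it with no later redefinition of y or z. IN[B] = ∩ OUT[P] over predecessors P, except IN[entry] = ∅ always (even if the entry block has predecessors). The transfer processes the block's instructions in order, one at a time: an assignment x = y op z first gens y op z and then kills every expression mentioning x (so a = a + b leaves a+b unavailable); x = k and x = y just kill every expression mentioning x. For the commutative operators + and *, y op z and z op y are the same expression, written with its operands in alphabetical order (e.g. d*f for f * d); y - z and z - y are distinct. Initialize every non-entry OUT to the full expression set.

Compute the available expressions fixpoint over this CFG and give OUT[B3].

Per-block solution:
  B0: | IN={} | OUT={}
  B1: | IN={} | OUT={}
  B2: | IN={} | OUT={}
  B3: | IN={} | OUT={a*a}
  B4: | IN={a*a} | OUT={a*a, b+b}
  B5: | IN={a*a, b+b} | OUT={a*a, a-b, b+b}
  B6: | IN={} | OUT={}
  B7: | IN={} | OUT={}
  B8: | IN={} | OUT={b*b}
  B9: | IN={} | OUT={}

Merge at B3: IN[B3] = OUT[B2] = {}
Applying B3's transfer function to that IN value gives OUT[B3] (row B3 above).

Answer: {a*a}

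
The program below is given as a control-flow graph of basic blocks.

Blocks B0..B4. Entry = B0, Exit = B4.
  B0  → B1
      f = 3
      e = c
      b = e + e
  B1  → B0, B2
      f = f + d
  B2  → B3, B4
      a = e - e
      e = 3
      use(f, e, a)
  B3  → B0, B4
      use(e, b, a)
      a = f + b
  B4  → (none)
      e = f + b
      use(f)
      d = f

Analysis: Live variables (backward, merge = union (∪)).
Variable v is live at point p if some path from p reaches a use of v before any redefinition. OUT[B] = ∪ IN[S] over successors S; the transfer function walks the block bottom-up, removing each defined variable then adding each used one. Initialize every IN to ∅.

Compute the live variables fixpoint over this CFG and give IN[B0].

Converged values:
  B0:   IN={c, d}   OUT={b, c, d, e, f}
  B1:   IN={b, c, d, e, f}   OUT={b, c, d, e, f}
  B2:   IN={b, c, d, e, f}   OUT={a, b, c, d, e, f}
  B3:   IN={a, b, c, d, e, f}   OUT={b, c, d, f}
  B4:   IN={b, f}   OUT={}

Merge at B0: OUT[B0] = IN[B1] = {b, c, d, e, f}
Applying B0's transfer function to that OUT value gives IN[B0] (row B0 above).

Answer: {c, d}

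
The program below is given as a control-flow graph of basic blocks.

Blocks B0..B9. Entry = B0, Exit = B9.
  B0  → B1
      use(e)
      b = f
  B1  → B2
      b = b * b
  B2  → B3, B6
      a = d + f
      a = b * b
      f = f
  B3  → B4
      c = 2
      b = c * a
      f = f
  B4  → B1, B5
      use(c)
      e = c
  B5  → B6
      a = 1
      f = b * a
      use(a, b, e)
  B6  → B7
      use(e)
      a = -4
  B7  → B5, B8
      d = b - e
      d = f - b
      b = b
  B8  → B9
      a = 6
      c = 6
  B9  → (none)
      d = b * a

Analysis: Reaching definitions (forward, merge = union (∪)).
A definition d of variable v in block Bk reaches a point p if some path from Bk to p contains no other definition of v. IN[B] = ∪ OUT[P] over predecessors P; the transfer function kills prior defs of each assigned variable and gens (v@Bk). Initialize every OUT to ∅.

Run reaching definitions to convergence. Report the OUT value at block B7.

Per-block solution:
  B0: | IN={} | OUT={b@B0}
  B1: | IN={a@B2, b@B0, b@B3, c@B3, e@B4, f@B3} | OUT={a@B2, b@B1, c@B3, e@B4, f@B3}
  B2: | IN={a@B2, b@B1, c@B3, e@B4, f@B3} | OUT={a@B2, b@B1, c@B3, e@B4, f@B2}
  B3: | IN={a@B2, b@B1, c@B3, e@B4, f@B2} | OUT={a@B2, b@B3, c@B3, e@B4, f@B3}
  B4: | IN={a@B2, b@B3, c@B3, e@B4, f@B3} | OUT={a@B2, b@B3, c@B3, e@B4, f@B3}
  B5: | IN={a@B2, a@B6, b@B3, b@B7, c@B3, d@B7, e@B4, f@B2, f@B3, f@B5} | OUT={a@B5, b@B3, b@B7, c@B3, d@B7, e@B4, f@B5}
  B6: | IN={a@B2, a@B5, b@B1, b@B3, b@B7, c@B3, d@B7, e@B4, f@B2, f@B5} | OUT={a@B6, b@B1, b@B3, b@B7, c@B3, d@B7, e@B4, f@B2, f@B5}
  B7: | IN={a@B6, b@B1, b@B3, b@B7, c@B3, d@B7, e@B4, f@B2, f@B5} | OUT={a@B6, b@B7, c@B3, d@B7, e@B4, f@B2, f@B5}
  B8: | IN={a@B6, b@B7, c@B3, d@B7, e@B4, f@B2, f@B5} | OUT={a@B8, b@B7, c@B8, d@B7, e@B4, f@B2, f@B5}
  B9: | IN={a@B8, b@B7, c@B8, d@B7, e@B4, f@B2, f@B5} | OUT={a@B8, b@B7, c@B8, d@B9, e@B4, f@B2, f@B5}

Merge at B7: IN[B7] = OUT[B6] = {a@B6, b@B1, b@B3, b@B7, c@B3, d@B7, e@B4, f@B2, f@B5}
Applying B7's transfer function to that IN value gives OUT[B7] (row B7 above).

Answer: {a@B6, b@B7, c@B3, d@B7, e@B4, f@B2, f@B5}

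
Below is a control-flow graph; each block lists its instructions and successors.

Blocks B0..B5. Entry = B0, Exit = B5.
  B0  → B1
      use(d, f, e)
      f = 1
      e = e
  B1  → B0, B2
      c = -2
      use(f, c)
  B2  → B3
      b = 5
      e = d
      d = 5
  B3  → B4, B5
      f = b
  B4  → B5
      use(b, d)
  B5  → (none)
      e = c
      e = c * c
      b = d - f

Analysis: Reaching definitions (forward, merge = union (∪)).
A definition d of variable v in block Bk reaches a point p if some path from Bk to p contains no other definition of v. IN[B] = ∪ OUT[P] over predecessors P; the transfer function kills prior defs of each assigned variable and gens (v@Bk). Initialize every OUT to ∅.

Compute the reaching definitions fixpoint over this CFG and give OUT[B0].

Answer: {c@B1, e@B0, f@B0}

Trace:
Per-block solution:
  B0:   IN={c@B1, e@B0, f@B0}   OUT={c@B1, e@B0, f@B0}
  B1:   IN={c@B1, e@B0, f@B0}   OUT={c@B1, e@B0, f@B0}
  B2:   IN={c@B1, e@B0, f@B0}   OUT={b@B2, c@B1, d@B2, e@B2, f@B0}
  B3:   IN={b@B2, c@B1, d@B2, e@B2, f@B0}   OUT={b@B2, c@B1, d@B2, e@B2, f@B3}
  B4:   IN={b@B2, c@B1, d@B2, e@B2, f@B3}   OUT={b@B2, c@B1, d@B2, e@B2, f@B3}
  B5:   IN={b@B2, c@B1, d@B2, e@B2, f@B3}   OUT={b@B5, c@B1, d@B2, e@B5, f@B3}

Merge at B0 (entry node, so the boundary value {} is joined with the incoming edge(s)): IN[B0] = {} ⊔ OUT[B1] = {c@B1, e@B0, f@B0}
Applying B0's transfer function to that IN value gives OUT[B0] (row B0 above).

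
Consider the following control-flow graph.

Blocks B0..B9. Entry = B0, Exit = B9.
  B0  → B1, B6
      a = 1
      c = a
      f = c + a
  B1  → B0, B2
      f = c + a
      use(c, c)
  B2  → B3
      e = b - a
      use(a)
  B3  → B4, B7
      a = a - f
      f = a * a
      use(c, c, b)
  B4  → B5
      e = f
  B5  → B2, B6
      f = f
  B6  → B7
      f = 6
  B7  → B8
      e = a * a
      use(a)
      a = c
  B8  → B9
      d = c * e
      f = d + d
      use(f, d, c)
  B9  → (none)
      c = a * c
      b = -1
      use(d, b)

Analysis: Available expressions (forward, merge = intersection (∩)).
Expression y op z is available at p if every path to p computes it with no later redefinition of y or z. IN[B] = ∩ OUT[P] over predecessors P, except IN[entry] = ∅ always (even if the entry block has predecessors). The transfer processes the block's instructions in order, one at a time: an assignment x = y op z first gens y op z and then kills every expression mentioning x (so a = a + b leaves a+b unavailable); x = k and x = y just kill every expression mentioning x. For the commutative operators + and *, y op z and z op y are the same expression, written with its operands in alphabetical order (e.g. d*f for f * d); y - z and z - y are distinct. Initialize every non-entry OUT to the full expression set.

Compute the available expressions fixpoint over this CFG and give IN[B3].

Converged values:
  B0:  IN={}  OUT={a+c}
  B1:  IN={a+c}  OUT={a+c}
  B2:  IN={}  OUT={b-a}
  B3:  IN={b-a}  OUT={a*a}
  B4:  IN={a*a}  OUT={a*a}
  B5:  IN={a*a}  OUT={a*a}
  B6:  IN={}  OUT={}
  B7:  IN={}  OUT={}
  B8:  IN={}  OUT={c*e, d+d}
  B9:  IN={c*e, d+d}  OUT={d+d}

Merge at B3: IN[B3] = OUT[B2] = {b-a}

Answer: {b-a}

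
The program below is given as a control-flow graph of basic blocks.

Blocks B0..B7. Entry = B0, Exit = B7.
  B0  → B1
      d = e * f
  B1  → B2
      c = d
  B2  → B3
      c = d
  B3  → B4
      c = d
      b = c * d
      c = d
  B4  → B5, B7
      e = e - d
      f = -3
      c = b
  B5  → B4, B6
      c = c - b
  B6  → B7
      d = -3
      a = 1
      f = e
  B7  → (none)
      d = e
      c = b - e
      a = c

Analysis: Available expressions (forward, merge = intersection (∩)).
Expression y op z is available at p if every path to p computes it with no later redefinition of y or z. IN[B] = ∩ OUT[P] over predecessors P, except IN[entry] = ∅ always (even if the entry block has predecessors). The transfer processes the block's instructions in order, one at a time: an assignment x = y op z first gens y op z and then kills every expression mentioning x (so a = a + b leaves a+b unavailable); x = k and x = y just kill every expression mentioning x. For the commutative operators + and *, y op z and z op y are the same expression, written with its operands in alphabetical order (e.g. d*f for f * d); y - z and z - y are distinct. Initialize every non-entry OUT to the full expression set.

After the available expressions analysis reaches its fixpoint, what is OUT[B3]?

Per-block solution:
  B0:   IN={}   OUT={e*f}
  B1:   IN={e*f}   OUT={e*f}
  B2:   IN={e*f}   OUT={e*f}
  B3:   IN={e*f}   OUT={e*f}
  B4:   IN={}   OUT={}
  B5:   IN={}   OUT={}
  B6:   IN={}   OUT={}
  B7:   IN={}   OUT={b-e}

Merge at B3: IN[B3] = OUT[B2] = {e*f}
Applying B3's transfer function to that IN value gives OUT[B3] (row B3 above).

Answer: {e*f}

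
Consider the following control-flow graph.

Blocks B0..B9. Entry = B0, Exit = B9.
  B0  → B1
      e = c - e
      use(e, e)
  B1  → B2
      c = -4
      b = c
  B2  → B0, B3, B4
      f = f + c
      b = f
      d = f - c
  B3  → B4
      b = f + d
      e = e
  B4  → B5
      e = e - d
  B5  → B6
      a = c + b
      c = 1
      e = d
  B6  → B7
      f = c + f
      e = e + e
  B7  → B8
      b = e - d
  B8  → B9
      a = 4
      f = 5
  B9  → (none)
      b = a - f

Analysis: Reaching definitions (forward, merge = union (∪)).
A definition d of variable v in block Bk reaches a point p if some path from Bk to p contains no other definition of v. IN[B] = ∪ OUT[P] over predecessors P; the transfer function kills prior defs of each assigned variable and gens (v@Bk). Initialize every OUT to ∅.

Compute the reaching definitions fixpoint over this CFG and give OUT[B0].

Converged values:
  B0:  IN={b@B2, c@B1, d@B2, e@B0, f@B2}  OUT={b@B2, c@B1, d@B2, e@B0, f@B2}
  B1:  IN={b@B2, c@B1, d@B2, e@B0, f@B2}  OUT={b@B1, c@B1, d@B2, e@B0, f@B2}
  B2:  IN={b@B1, c@B1, d@B2, e@B0, f@B2}  OUT={b@B2, c@B1, d@B2, e@B0, f@B2}
  B3:  IN={b@B2, c@B1, d@B2, e@B0, f@B2}  OUT={b@B3, c@B1, d@B2, e@B3, f@B2}
  B4:  IN={b@B2, b@B3, c@B1, d@B2, e@B0, e@B3, f@B2}  OUT={b@B2, b@B3, c@B1, d@B2, e@B4, f@B2}
  B5:  IN={b@B2, b@B3, c@B1, d@B2, e@B4, f@B2}  OUT={a@B5, b@B2, b@B3, c@B5, d@B2, e@B5, f@B2}
  B6:  IN={a@B5, b@B2, b@B3, c@B5, d@B2, e@B5, f@B2}  OUT={a@B5, b@B2, b@B3, c@B5, d@B2, e@B6, f@B6}
  B7:  IN={a@B5, b@B2, b@B3, c@B5, d@B2, e@B6, f@B6}  OUT={a@B5, b@B7, c@B5, d@B2, e@B6, f@B6}
  B8:  IN={a@B5, b@B7, c@B5, d@B2, e@B6, f@B6}  OUT={a@B8, b@B7, c@B5, d@B2, e@B6, f@B8}
  B9:  IN={a@B8, b@B7, c@B5, d@B2, e@B6, f@B8}  OUT={a@B8, b@B9, c@B5, d@B2, e@B6, f@B8}

Merge at B0 (entry node, so the boundary value {} is joined with the incoming edge(s)): IN[B0] = {} ⊔ OUT[B2] = {b@B2, c@B1, d@B2, e@B0, f@B2}
Applying B0's transfer function to that IN value gives OUT[B0] (row B0 above).

Answer: {b@B2, c@B1, d@B2, e@B0, f@B2}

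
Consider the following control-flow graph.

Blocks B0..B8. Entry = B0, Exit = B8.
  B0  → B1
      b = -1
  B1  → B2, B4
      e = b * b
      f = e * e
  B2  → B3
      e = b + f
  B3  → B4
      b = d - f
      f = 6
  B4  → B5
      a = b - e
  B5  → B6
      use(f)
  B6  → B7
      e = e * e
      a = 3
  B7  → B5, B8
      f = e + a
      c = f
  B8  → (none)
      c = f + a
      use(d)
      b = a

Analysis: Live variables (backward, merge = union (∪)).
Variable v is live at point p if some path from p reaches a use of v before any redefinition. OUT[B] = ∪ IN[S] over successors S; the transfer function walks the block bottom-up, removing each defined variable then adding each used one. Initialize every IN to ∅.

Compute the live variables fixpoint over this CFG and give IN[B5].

Answer: {d, e, f}

Derivation:
Converged values:
  B0:   IN={d}   OUT={b, d}
  B1:   IN={b, d}   OUT={b, d, e, f}
  B2:   IN={b, d, f}   OUT={d, e, f}
  B3:   IN={d, e, f}   OUT={b, d, e, f}
  B4:   IN={b, d, e, f}   OUT={d, e, f}
  B5:   IN={d, e, f}   OUT={d, e}
  B6:   IN={d, e}   OUT={a, d, e}
  B7:   IN={a, d, e}   OUT={a, d, e, f}
  B8:   IN={a, d, f}   OUT={}

Merge at B5: OUT[B5] = IN[B6] = {d, e}
Applying B5's transfer function to that OUT value gives IN[B5] (row B5 above).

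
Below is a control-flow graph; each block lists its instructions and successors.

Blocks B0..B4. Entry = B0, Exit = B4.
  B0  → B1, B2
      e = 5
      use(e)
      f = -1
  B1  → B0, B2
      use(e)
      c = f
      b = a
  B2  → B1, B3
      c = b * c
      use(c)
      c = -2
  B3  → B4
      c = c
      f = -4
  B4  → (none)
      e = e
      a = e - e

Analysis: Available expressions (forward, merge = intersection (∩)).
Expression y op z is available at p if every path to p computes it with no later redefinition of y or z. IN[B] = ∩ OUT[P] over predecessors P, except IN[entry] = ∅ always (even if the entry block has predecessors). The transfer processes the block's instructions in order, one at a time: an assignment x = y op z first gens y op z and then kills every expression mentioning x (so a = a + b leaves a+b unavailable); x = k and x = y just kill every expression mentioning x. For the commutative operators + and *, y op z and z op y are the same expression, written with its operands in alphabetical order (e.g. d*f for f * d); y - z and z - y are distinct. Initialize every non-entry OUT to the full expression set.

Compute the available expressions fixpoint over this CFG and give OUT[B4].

Per-block solution:
  B0:   IN={}   OUT={}
  B1:   IN={}   OUT={}
  B2:   IN={}   OUT={}
  B3:   IN={}   OUT={}
  B4:   IN={}   OUT={e-e}

Merge at B4: IN[B4] = OUT[B3] = {}
Applying B4's transfer function to that IN value gives OUT[B4] (row B4 above).

Answer: {e-e}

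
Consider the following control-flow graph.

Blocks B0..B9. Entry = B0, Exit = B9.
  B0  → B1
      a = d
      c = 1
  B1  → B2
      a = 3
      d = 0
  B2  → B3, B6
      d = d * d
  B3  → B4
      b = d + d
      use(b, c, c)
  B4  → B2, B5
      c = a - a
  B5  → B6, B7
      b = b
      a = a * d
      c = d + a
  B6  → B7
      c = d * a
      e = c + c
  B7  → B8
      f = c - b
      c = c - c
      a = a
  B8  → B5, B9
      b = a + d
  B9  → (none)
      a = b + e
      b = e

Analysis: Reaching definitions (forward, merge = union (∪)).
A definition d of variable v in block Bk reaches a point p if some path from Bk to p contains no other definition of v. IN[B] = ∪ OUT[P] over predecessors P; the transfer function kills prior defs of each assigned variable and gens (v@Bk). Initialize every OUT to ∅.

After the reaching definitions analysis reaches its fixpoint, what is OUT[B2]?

Answer: {a@B1, b@B3, c@B0, c@B4, d@B2}

Trace:
Per-block solution:
  B0: | IN={} | OUT={a@B0, c@B0}
  B1: | IN={a@B0, c@B0} | OUT={a@B1, c@B0, d@B1}
  B2: | IN={a@B1, b@B3, c@B0, c@B4, d@B1, d@B2} | OUT={a@B1, b@B3, c@B0, c@B4, d@B2}
  B3: | IN={a@B1, b@B3, c@B0, c@B4, d@B2} | OUT={a@B1, b@B3, c@B0, c@B4, d@B2}
  B4: | IN={a@B1, b@B3, c@B0, c@B4, d@B2} | OUT={a@B1, b@B3, c@B4, d@B2}
  B5: | IN={a@B1, a@B7, b@B3, b@B8, c@B4, c@B7, d@B2, e@B6, f@B7} | OUT={a@B5, b@B5, c@B5, d@B2, e@B6, f@B7}
  B6: | IN={a@B1, a@B5, b@B3, b@B5, c@B0, c@B4, c@B5, d@B2, e@B6, f@B7} | OUT={a@B1, a@B5, b@B3, b@B5, c@B6, d@B2, e@B6, f@B7}
  B7: | IN={a@B1, a@B5, b@B3, b@B5, c@B5, c@B6, d@B2, e@B6, f@B7} | OUT={a@B7, b@B3, b@B5, c@B7, d@B2, e@B6, f@B7}
  B8: | IN={a@B7, b@B3, b@B5, c@B7, d@B2, e@B6, f@B7} | OUT={a@B7, b@B8, c@B7, d@B2, e@B6, f@B7}
  B9: | IN={a@B7, b@B8, c@B7, d@B2, e@B6, f@B7} | OUT={a@B9, b@B9, c@B7, d@B2, e@B6, f@B7}

Merge at B2: IN[B2] = OUT[B1] ⊔ OUT[B4] = {a@B1, b@B3, c@B0, c@B4, d@B1, d@B2}
Applying B2's transfer function to that IN value gives OUT[B2] (row B2 above).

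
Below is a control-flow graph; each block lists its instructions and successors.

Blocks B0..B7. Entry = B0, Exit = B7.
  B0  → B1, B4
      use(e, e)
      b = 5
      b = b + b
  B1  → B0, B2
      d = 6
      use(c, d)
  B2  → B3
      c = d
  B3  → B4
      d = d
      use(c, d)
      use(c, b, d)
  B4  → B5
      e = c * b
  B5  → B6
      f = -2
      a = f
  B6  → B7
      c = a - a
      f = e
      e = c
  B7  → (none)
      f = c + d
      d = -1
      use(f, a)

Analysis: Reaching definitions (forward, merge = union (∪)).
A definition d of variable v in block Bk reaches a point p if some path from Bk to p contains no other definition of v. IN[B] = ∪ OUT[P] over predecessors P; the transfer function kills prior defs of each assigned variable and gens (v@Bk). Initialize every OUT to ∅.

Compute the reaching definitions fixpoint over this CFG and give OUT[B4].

Answer: {b@B0, c@B2, d@B1, d@B3, e@B4}

Trace:
Per-block solution:
  B0:   IN={b@B0, d@B1}   OUT={b@B0, d@B1}
  B1:   IN={b@B0, d@B1}   OUT={b@B0, d@B1}
  B2:   IN={b@B0, d@B1}   OUT={b@B0, c@B2, d@B1}
  B3:   IN={b@B0, c@B2, d@B1}   OUT={b@B0, c@B2, d@B3}
  B4:   IN={b@B0, c@B2, d@B1, d@B3}   OUT={b@B0, c@B2, d@B1, d@B3, e@B4}
  B5:   IN={b@B0, c@B2, d@B1, d@B3, e@B4}   OUT={a@B5, b@B0, c@B2, d@B1, d@B3, e@B4, f@B5}
  B6:   IN={a@B5, b@B0, c@B2, d@B1, d@B3, e@B4, f@B5}   OUT={a@B5, b@B0, c@B6, d@B1, d@B3, e@B6, f@B6}
  B7:   IN={a@B5, b@B0, c@B6, d@B1, d@B3, e@B6, f@B6}   OUT={a@B5, b@B0, c@B6, d@B7, e@B6, f@B7}

Merge at B4: IN[B4] = OUT[B0] ⊔ OUT[B3] = {b@B0, c@B2, d@B1, d@B3}
Applying B4's transfer function to that IN value gives OUT[B4] (row B4 above).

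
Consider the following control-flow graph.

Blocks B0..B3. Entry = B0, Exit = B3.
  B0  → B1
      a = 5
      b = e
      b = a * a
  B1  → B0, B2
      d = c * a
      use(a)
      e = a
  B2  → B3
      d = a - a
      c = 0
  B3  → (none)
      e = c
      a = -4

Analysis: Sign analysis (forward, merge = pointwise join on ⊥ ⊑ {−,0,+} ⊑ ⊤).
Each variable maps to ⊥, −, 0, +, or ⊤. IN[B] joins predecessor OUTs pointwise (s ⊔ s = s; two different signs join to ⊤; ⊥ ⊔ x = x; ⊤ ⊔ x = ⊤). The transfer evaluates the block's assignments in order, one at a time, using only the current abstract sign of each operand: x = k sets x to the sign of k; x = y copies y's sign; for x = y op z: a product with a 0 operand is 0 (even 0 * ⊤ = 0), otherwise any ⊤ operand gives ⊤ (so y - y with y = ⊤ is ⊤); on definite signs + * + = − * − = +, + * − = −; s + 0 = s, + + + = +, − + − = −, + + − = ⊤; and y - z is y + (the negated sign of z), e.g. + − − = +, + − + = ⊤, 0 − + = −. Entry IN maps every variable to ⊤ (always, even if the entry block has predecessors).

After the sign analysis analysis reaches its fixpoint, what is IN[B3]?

Fixpoint table:
  B0:  IN=(all ⊤)  OUT={a:+, b:+; rest ⊤}
  B1:  IN={a:+, b:+; rest ⊤}  OUT={a:+, b:+, e:+; rest ⊤}
  B2:  IN={a:+, b:+, e:+; rest ⊤}  OUT={a:+, b:+, c:0, e:+; rest ⊤}
  B3:  IN={a:+, b:+, c:0, e:+; rest ⊤}  OUT={a:-, b:+, c:0, e:0; rest ⊤}

Merge at B3: IN[B3] = OUT[B2] = {a: +, b: +, c: 0, d: ⊤, e: +, f: ⊤}

Answer: {a: +, b: +, c: 0, d: ⊤, e: +, f: ⊤}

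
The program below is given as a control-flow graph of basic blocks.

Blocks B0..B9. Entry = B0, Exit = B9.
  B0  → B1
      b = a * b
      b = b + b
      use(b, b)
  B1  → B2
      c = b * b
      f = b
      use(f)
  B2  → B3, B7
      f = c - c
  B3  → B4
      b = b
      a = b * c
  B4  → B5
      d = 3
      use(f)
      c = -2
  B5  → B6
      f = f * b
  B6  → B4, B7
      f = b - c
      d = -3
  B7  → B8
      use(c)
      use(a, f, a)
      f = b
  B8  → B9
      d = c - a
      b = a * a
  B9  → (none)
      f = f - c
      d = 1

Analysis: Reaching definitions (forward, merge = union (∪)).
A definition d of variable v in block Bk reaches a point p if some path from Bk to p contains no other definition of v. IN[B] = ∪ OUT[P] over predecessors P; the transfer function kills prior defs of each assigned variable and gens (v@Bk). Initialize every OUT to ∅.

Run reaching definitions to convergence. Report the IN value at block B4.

Converged values:
  B0: | IN={} | OUT={b@B0}
  B1: | IN={b@B0} | OUT={b@B0, c@B1, f@B1}
  B2: | IN={b@B0, c@B1, f@B1} | OUT={b@B0, c@B1, f@B2}
  B3: | IN={b@B0, c@B1, f@B2} | OUT={a@B3, b@B3, c@B1, f@B2}
  B4: | IN={a@B3, b@B3, c@B1, c@B4, d@B6, f@B2, f@B6} | OUT={a@B3, b@B3, c@B4, d@B4, f@B2, f@B6}
  B5: | IN={a@B3, b@B3, c@B4, d@B4, f@B2, f@B6} | OUT={a@B3, b@B3, c@B4, d@B4, f@B5}
  B6: | IN={a@B3, b@B3, c@B4, d@B4, f@B5} | OUT={a@B3, b@B3, c@B4, d@B6, f@B6}
  B7: | IN={a@B3, b@B0, b@B3, c@B1, c@B4, d@B6, f@B2, f@B6} | OUT={a@B3, b@B0, b@B3, c@B1, c@B4, d@B6, f@B7}
  B8: | IN={a@B3, b@B0, b@B3, c@B1, c@B4, d@B6, f@B7} | OUT={a@B3, b@B8, c@B1, c@B4, d@B8, f@B7}
  B9: | IN={a@B3, b@B8, c@B1, c@B4, d@B8, f@B7} | OUT={a@B3, b@B8, c@B1, c@B4, d@B9, f@B9}

Merge at B4: IN[B4] = OUT[B3] ⊔ OUT[B6] = {a@B3, b@B3, c@B1, c@B4, d@B6, f@B2, f@B6}

Answer: {a@B3, b@B3, c@B1, c@B4, d@B6, f@B2, f@B6}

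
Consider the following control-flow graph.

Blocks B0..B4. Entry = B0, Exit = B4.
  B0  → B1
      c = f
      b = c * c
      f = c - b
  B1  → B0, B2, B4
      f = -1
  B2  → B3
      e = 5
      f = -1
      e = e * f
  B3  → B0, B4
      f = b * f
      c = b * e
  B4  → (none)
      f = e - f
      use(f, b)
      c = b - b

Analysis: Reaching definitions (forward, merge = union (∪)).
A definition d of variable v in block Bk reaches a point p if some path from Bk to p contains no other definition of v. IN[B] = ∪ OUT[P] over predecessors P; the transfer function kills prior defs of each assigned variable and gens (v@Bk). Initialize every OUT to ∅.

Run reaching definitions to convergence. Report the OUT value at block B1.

Fixpoint table:
  B0: | IN={b@B0, c@B0, c@B3, e@B2, f@B1, f@B3} | OUT={b@B0, c@B0, e@B2, f@B0}
  B1: | IN={b@B0, c@B0, e@B2, f@B0} | OUT={b@B0, c@B0, e@B2, f@B1}
  B2: | IN={b@B0, c@B0, e@B2, f@B1} | OUT={b@B0, c@B0, e@B2, f@B2}
  B3: | IN={b@B0, c@B0, e@B2, f@B2} | OUT={b@B0, c@B3, e@B2, f@B3}
  B4: | IN={b@B0, c@B0, c@B3, e@B2, f@B1, f@B3} | OUT={b@B0, c@B4, e@B2, f@B4}

Merge at B1: IN[B1] = OUT[B0] = {b@B0, c@B0, e@B2, f@B0}
Applying B1's transfer function to that IN value gives OUT[B1] (row B1 above).

Answer: {b@B0, c@B0, e@B2, f@B1}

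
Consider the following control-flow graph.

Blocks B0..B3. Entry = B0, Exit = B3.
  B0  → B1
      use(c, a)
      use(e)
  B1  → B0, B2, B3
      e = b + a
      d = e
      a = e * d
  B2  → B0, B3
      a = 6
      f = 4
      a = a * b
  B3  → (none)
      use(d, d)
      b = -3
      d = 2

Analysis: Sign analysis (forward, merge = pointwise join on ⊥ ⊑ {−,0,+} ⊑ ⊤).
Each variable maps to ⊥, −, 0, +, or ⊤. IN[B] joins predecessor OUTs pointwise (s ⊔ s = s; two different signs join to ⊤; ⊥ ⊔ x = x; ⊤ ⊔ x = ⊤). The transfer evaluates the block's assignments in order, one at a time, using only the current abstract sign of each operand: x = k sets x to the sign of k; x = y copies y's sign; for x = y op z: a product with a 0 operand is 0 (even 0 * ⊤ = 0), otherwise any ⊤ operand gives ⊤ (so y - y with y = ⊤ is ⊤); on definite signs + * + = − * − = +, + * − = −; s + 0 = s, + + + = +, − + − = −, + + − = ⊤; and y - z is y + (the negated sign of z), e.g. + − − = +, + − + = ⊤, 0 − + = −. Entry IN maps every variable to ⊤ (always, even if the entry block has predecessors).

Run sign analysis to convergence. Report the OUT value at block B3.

Answer: {a: ⊤, b: -, c: ⊤, d: +, e: ⊤, f: ⊤}

Working:
Per-block solution:
  B0:   IN=(all ⊤)   OUT=(all ⊤)
  B1:   IN=(all ⊤)   OUT=(all ⊤)
  B2:   IN=(all ⊤)   OUT={f:+; rest ⊤}
  B3:   IN=(all ⊤)   OUT={b:-, d:+; rest ⊤}

Merge at B3: IN[B3] = OUT[B1] ⊔ OUT[B2] = {a: ⊤, b: ⊤, c: ⊤, d: ⊤, e: ⊤, f: ⊤}
Applying B3's transfer function to that IN value gives OUT[B3] (row B3 above).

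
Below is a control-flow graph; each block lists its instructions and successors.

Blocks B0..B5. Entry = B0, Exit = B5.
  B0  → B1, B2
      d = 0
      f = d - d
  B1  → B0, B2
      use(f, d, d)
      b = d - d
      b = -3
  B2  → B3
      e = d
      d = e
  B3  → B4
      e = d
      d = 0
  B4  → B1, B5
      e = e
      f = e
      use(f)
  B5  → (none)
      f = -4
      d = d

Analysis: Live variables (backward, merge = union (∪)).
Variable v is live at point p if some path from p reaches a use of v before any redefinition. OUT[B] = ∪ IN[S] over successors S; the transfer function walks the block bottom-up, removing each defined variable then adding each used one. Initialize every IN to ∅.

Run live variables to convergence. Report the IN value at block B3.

Answer: {d}

Working:
Converged values:
  B0:   IN={}   OUT={d, f}
  B1:   IN={d, f}   OUT={d}
  B2:   IN={d}   OUT={d}
  B3:   IN={d}   OUT={d, e}
  B4:   IN={d, e}   OUT={d, f}
  B5:   IN={d}   OUT={}

Merge at B3: OUT[B3] = IN[B4] = {d, e}
Applying B3's transfer function to that OUT value gives IN[B3] (row B3 above).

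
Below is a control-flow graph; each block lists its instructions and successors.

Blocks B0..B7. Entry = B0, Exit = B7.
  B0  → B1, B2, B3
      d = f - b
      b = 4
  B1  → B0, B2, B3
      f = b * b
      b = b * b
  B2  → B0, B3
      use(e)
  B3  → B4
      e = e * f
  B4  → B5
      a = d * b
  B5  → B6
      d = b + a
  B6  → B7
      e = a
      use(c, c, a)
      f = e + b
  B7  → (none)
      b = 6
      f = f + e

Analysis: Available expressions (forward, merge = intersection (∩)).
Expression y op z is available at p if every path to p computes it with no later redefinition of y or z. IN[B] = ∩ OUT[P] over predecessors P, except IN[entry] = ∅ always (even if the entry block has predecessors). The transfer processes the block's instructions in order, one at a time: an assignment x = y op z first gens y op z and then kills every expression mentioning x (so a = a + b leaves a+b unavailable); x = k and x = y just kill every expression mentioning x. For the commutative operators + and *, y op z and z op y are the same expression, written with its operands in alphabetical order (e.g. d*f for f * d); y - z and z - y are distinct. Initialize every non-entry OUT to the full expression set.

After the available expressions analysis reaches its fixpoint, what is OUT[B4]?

Answer: {b*d}

Trace:
Fixpoint table:
  B0:  IN={}  OUT={}
  B1:  IN={}  OUT={}
  B2:  IN={}  OUT={}
  B3:  IN={}  OUT={}
  B4:  IN={}  OUT={b*d}
  B5:  IN={b*d}  OUT={a+b}
  B6:  IN={a+b}  OUT={a+b, b+e}
  B7:  IN={a+b, b+e}  OUT={}

Merge at B4: IN[B4] = OUT[B3] = {}
Applying B4's transfer function to that IN value gives OUT[B4] (row B4 above).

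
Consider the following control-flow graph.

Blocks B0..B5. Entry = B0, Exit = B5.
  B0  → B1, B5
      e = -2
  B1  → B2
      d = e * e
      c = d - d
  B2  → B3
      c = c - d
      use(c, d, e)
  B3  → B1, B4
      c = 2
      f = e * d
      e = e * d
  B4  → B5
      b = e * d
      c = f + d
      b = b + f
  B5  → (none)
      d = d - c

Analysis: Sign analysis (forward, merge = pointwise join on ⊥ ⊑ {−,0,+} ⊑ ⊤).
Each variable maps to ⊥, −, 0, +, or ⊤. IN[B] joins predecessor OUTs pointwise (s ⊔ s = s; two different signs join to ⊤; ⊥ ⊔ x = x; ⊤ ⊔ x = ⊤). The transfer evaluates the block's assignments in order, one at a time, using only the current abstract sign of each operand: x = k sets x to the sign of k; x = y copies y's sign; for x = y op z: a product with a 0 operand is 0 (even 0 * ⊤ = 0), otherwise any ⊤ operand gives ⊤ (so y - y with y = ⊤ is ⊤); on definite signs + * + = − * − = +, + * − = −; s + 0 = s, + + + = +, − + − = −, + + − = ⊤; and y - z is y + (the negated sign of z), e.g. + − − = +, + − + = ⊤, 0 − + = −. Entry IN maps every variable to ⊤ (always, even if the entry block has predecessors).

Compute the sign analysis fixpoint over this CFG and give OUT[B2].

Answer: {a: ⊤, b: ⊤, c: ⊤, d: +, e: -, f: ⊤}

Working:
Fixpoint table:
  B0:   IN=(all ⊤)   OUT={e:-; rest ⊤}
  B1:   IN={e:-; rest ⊤}   OUT={d:+, e:-; rest ⊤}
  B2:   IN={d:+, e:-; rest ⊤}   OUT={d:+, e:-; rest ⊤}
  B3:   IN={d:+, e:-; rest ⊤}   OUT={c:+, d:+, e:-, f:-; rest ⊤}
  B4:   IN={c:+, d:+, e:-, f:-; rest ⊤}   OUT={b:-, d:+, e:-, f:-; rest ⊤}
  B5:   IN={e:-; rest ⊤}   OUT={e:-; rest ⊤}

Merge at B2: IN[B2] = OUT[B1] = {a: ⊤, b: ⊤, c: ⊤, d: +, e: -, f: ⊤}
Applying B2's transfer function to that IN value gives OUT[B2] (row B2 above).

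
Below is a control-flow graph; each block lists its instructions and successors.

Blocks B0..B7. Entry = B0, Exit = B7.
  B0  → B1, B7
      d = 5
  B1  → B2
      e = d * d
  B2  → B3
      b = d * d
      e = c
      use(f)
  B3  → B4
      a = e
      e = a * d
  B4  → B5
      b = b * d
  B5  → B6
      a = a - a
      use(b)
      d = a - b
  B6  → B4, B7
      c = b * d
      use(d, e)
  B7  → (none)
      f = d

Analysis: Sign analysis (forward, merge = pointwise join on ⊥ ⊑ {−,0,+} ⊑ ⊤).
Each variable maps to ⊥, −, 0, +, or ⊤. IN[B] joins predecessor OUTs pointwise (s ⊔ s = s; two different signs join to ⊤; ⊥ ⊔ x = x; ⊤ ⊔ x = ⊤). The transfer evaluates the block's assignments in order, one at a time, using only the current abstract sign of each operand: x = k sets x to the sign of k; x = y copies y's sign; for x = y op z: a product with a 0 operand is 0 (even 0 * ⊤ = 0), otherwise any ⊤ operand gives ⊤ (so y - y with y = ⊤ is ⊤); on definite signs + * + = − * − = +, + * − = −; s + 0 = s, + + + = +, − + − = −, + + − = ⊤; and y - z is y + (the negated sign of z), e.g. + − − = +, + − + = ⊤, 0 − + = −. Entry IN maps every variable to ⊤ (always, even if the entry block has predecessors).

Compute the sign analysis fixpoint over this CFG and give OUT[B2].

Answer: {a: ⊤, b: +, c: ⊤, d: +, e: ⊤, f: ⊤}

Working:
Fixpoint table:
  B0:  IN=(all ⊤)  OUT={d:+; rest ⊤}
  B1:  IN={d:+; rest ⊤}  OUT={d:+, e:+; rest ⊤}
  B2:  IN={d:+, e:+; rest ⊤}  OUT={b:+, d:+; rest ⊤}
  B3:  IN={b:+, d:+; rest ⊤}  OUT={b:+, d:+; rest ⊤}
  B4:  IN=(all ⊤)  OUT=(all ⊤)
  B5:  IN=(all ⊤)  OUT=(all ⊤)
  B6:  IN=(all ⊤)  OUT=(all ⊤)
  B7:  IN=(all ⊤)  OUT=(all ⊤)

Merge at B2: IN[B2] = OUT[B1] = {a: ⊤, b: ⊤, c: ⊤, d: +, e: +, f: ⊤}
Applying B2's transfer function to that IN value gives OUT[B2] (row B2 above).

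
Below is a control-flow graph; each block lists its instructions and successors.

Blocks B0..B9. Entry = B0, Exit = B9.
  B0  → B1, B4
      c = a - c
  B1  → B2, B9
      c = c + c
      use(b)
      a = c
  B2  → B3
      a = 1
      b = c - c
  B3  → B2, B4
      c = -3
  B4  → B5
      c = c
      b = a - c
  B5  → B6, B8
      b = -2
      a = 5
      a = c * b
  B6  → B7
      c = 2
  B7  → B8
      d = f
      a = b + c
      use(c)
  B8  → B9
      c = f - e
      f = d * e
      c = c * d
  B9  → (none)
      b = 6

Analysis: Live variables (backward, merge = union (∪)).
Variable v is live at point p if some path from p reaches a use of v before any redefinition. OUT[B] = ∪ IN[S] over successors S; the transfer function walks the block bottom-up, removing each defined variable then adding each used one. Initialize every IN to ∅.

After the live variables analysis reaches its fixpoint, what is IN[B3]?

Fixpoint table:
  B0:   IN={a, b, c, d, e, f}   OUT={a, b, c, d, e, f}
  B1:   IN={b, c, d, e, f}   OUT={c, d, e, f}
  B2:   IN={c, d, e, f}   OUT={a, d, e, f}
  B3:   IN={a, d, e, f}   OUT={a, c, d, e, f}
  B4:   IN={a, c, d, e, f}   OUT={c, d, e, f}
  B5:   IN={c, d, e, f}   OUT={b, d, e, f}
  B6:   IN={b, e, f}   OUT={b, c, e, f}
  B7:   IN={b, c, e, f}   OUT={d, e, f}
  B8:   IN={d, e, f}   OUT={}
  B9:   IN={}   OUT={}

Merge at B3: OUT[B3] = IN[B2] ⊔ IN[B4] = {a, c, d, e, f}
Applying B3's transfer function to that OUT value gives IN[B3] (row B3 above).

Answer: {a, d, e, f}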